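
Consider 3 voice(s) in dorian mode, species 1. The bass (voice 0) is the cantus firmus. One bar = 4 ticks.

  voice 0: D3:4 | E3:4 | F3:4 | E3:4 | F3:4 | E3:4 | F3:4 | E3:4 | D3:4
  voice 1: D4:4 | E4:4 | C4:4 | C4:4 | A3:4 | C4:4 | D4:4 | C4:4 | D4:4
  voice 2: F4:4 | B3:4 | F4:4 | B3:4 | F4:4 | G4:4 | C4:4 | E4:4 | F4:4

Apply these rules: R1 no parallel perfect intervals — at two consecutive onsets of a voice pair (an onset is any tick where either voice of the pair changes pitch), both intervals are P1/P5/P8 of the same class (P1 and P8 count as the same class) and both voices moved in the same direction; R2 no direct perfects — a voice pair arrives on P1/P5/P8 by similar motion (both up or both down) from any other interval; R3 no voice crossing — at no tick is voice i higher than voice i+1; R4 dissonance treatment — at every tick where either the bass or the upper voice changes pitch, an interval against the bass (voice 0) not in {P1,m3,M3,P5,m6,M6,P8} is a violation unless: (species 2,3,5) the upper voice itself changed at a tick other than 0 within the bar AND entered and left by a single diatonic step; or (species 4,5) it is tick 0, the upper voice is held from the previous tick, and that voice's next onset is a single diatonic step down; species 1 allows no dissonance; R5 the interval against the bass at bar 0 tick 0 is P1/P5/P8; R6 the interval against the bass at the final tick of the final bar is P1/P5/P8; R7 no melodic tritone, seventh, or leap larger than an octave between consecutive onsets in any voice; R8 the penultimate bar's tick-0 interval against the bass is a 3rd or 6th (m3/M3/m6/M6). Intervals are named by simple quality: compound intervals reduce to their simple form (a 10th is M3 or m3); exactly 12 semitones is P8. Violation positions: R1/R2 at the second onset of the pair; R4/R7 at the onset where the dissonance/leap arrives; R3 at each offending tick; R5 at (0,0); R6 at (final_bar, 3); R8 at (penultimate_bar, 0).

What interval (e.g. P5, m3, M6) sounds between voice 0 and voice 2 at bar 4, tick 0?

voice 0=F3 voice 2=F4 -> P8

P8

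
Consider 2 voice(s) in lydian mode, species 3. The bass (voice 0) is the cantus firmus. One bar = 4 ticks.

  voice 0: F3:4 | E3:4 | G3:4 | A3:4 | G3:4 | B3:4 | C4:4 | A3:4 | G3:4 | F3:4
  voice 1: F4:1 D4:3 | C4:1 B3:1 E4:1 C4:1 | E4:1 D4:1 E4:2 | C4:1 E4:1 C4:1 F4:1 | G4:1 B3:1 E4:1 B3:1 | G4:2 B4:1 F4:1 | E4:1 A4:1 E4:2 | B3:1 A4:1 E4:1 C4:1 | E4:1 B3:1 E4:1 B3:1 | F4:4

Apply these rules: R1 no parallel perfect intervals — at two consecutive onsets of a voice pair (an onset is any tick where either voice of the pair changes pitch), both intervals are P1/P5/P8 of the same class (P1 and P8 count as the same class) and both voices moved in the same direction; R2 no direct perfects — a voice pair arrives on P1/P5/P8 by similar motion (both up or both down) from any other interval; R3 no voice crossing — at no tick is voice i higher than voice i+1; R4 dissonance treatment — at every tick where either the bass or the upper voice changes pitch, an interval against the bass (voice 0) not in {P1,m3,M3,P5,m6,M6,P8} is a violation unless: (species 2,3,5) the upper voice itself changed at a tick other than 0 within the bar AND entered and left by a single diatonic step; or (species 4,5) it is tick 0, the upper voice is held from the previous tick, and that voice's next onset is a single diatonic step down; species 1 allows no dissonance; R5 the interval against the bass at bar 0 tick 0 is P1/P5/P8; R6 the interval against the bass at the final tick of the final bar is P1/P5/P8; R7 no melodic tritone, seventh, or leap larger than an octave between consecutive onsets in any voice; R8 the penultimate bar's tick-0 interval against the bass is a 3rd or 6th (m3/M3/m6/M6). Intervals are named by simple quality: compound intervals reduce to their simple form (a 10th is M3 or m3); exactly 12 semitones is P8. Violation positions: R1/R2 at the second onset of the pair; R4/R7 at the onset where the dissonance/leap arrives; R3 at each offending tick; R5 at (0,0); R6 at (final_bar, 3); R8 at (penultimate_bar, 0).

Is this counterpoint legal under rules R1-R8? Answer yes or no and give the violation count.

bar 0: v0=F3 v1=F4 (P8)
bar 1: v0=E3 v1=C4 (m6)
bar 2: v0=G3 v1=E4 (M6)
bar 3: v0=A3 v1=C4 (m3)
bar 4: v0=G3 v1=G4 (P8)
bar 5: v0=B3 v1=G4 (m6)
bar 6: v0=C4 v1=E4 (M3)
bar 7: v0=A3 v1=B3 (M2)
bar 8: v0=G3 v1=E4 (M6)
bar 9: v0=F3 v1=F4 (P8)
  R4 @ bar5.3: B3/F4 TT untreated
  R7 @ bar5.3: B4->F4 leap 6st
  R4 @ bar7.0: A3/B3 M2 untreated
  R7 @ bar7.1: B3->A4 leap 10st
  R7 @ bar9.0: B3->F4 leap 6st

No (5 violations)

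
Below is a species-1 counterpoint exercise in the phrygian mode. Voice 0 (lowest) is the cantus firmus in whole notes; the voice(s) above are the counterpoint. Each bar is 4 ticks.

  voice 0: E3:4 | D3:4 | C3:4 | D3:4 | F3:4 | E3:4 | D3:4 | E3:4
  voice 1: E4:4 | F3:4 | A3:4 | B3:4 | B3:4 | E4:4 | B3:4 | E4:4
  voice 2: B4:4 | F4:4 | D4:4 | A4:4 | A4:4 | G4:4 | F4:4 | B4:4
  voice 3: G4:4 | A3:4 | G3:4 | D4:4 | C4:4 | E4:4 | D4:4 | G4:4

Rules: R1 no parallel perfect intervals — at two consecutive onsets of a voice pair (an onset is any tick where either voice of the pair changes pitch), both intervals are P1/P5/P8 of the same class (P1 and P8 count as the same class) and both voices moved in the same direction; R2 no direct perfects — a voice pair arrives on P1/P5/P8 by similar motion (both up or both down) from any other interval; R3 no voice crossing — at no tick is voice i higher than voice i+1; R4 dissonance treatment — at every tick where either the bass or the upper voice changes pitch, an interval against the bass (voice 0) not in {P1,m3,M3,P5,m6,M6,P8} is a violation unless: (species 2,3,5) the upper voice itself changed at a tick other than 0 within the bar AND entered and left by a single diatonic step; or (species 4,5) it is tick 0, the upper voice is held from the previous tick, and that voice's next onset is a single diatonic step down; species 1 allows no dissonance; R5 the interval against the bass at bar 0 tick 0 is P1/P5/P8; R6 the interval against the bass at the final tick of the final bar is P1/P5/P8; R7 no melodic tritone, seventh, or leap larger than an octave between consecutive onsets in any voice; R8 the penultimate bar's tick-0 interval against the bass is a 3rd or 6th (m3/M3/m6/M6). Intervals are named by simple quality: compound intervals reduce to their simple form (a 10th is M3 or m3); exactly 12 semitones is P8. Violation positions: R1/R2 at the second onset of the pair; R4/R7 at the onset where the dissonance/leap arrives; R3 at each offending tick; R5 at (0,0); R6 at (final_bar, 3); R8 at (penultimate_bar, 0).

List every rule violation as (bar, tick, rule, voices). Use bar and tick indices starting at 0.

(0, 0, R3, (2, 3))
(0, 0, R5, (0, 3))
(0, 1, R3, (2, 3))
(0, 2, R3, (2, 3))
(0, 3, R3, (2, 3))
(1, 0, R2, (0, 3))
(1, 0, R2, (1, 2))
(1, 0, R3, (2, 3))
(1, 0, R7, (1,))
(1, 0, R7, (2,))
(1, 0, R7, (3,))
(1, 1, R3, (2, 3))
(1, 2, R3, (2, 3))
(1, 3, R3, (2, 3))
(2, 0, R1, (0, 3))
(2, 0, R2, (2, 3))
(2, 0, R3, (2, 3))
(2, 0, R4, (0, 2))
(2, 1, R3, (2, 3))
(2, 2, R3, (2, 3))
(2, 3, R3, (2, 3))
(3, 0, R1, (2, 3))
(3, 0, R2, (0, 2))
(3, 0, R2, (0, 3))
(3, 0, R3, (2, 3))
(3, 1, R3, (2, 3))
(3, 2, R3, (2, 3))
(3, 3, R3, (2, 3))
(4, 0, R3, (2, 3))
(4, 0, R4, (0, 1))
(4, 1, R3, (2, 3))
(4, 2, R3, (2, 3))
(4, 3, R3, (2, 3))
(5, 0, R2, (1, 3))
(5, 0, R3, (2, 3))
(5, 1, R3, (2, 3))
(5, 2, R3, (2, 3))
(5, 3, R3, (2, 3))
(6, 0, R1, (0, 3))
(6, 0, R3, (2, 3))
(6, 0, R8, (0, 3))
(6, 1, R3, (2, 3))
(6, 2, R3, (2, 3))
(6, 3, R3, (2, 3))
(7, 0, R2, (0, 1))
(7, 0, R2, (0, 2))
(7, 0, R2, (1, 2))
(7, 0, R3, (2, 3))
(7, 0, R7, (2,))
(7, 1, R3, (2, 3))
(7, 2, R3, (2, 3))
(7, 3, R3, (2, 3))
(7, 3, R6, (0, 3))

bar 0: v0=E3 v1=E4 v2=B4 v3=G4 downbeat m3
bar 1: v0=D3 v1=F3 v2=F4 v3=A3 downbeat P5
bar 2: v0=C3 v1=A3 v2=D4 v3=G3 downbeat P5
bar 3: v0=D3 v1=B3 v2=A4 v3=D4 downbeat P8
bar 4: v0=F3 v1=B3 v2=A4 v3=C4 downbeat P5
bar 5: v0=E3 v1=E4 v2=G4 v3=E4 downbeat P8
bar 6: v0=D3 v1=B3 v2=F4 v3=D4 downbeat P8
bar 7: v0=E3 v1=E4 v2=B4 v3=G4 downbeat m3
  -> R3 @ bar 0 tick 0 v(2, 3): B4 above G4
  -> R5 @ bar 0 tick 0 v(0, 3): opens on m3
  -> R3 @ bar 0 tick 1 v(2, 3): B4 above G4
  -> R3 @ bar 0 tick 2 v(2, 3): B4 above G4
  -> R3 @ bar 0 tick 3 v(2, 3): B4 above G4
  -> R2 @ bar 1 tick 0 v(0, 3): E3/G4 m3 -> D3/A3 P5 similar
  -> R2 @ bar 1 tick 0 v(1, 2): E4/B4 P5 -> F3/F4 P8 similar
  -> R3 @ bar 1 tick 0 v(2, 3): F4 above A3
  -> R7 @ bar 1 tick 0 v(1,): E4->F3 leap 11st
  -> R7 @ bar 1 tick 0 v(2,): B4->F4 leap 6st
  -> R7 @ bar 1 tick 0 v(3,): G4->A3 leap 10st
  -> R3 @ bar 1 tick 1 v(2, 3): F4 above A3
  -> R3 @ bar 1 tick 2 v(2, 3): F4 above A3
  -> R3 @ bar 1 tick 3 v(2, 3): F4 above A3
  -> R1 @ bar 2 tick 0 v(0, 3): D3/A3 P5 -> C3/G3 P5 similar
  -> R2 @ bar 2 tick 0 v(2, 3): F4/A3 m6 -> D4/G3 P5 similar
  -> R3 @ bar 2 tick 0 v(2, 3): D4 above G3
  -> R4 @ bar 2 tick 0 v(0, 2): C3/D4 M2 untreated
  -> R3 @ bar 2 tick 1 v(2, 3): D4 above G3
  -> R3 @ bar 2 tick 2 v(2, 3): D4 above G3
  -> R3 @ bar 2 tick 3 v(2, 3): D4 above G3
  -> R1 @ bar 3 tick 0 v(2, 3): D4/G3 P5 -> A4/D4 P5 similar
  -> R2 @ bar 3 tick 0 v(0, 2): C3/D4 M2 -> D3/A4 P5 similar
  -> R2 @ bar 3 tick 0 v(0, 3): C3/G3 P5 -> D3/D4 P8 similar
  -> R3 @ bar 3 tick 0 v(2, 3): A4 above D4
  -> R3 @ bar 3 tick 1 v(2, 3): A4 above D4
  -> R3 @ bar 3 tick 2 v(2, 3): A4 above D4
  -> R3 @ bar 3 tick 3 v(2, 3): A4 above D4
  -> R3 @ bar 4 tick 0 v(2, 3): A4 above C4
  -> R4 @ bar 4 tick 0 v(0, 1): F3/B3 TT untreated
  -> R3 @ bar 4 tick 1 v(2, 3): A4 above C4
  -> R3 @ bar 4 tick 2 v(2, 3): A4 above C4
  -> R3 @ bar 4 tick 3 v(2, 3): A4 above C4
  -> R2 @ bar 5 tick 0 v(1, 3): B3/C4 m2 -> E4/E4 P1 similar
  -> R3 @ bar 5 tick 0 v(2, 3): G4 above E4
  -> R3 @ bar 5 tick 1 v(2, 3): G4 above E4
  -> R3 @ bar 5 tick 2 v(2, 3): G4 above E4
  -> R3 @ bar 5 tick 3 v(2, 3): G4 above E4
  -> R1 @ bar 6 tick 0 v(0, 3): E3/E4 P8 -> D3/D4 P8 similar
  -> R3 @ bar 6 tick 0 v(2, 3): F4 above D4
  -> R8 @ bar 6 tick 0 v(0, 3): penult P8 not 3rd/6th
  -> R3 @ bar 6 tick 1 v(2, 3): F4 above D4
  -> R3 @ bar 6 tick 2 v(2, 3): F4 above D4
  -> R3 @ bar 6 tick 3 v(2, 3): F4 above D4
  -> R2 @ bar 7 tick 0 v(0, 1): D3/B3 M6 -> E3/E4 P8 similar
  -> R2 @ bar 7 tick 0 v(0, 2): D3/F4 m3 -> E3/B4 P5 similar
  -> R2 @ bar 7 tick 0 v(1, 2): B3/F4 TT -> E4/B4 P5 similar
  -> R3 @ bar 7 tick 0 v(2, 3): B4 above G4
  -> R7 @ bar 7 tick 0 v(2,): F4->B4 leap 6st
  -> R3 @ bar 7 tick 1 v(2, 3): B4 above G4
  -> R3 @ bar 7 tick 2 v(2, 3): B4 above G4
  -> R3 @ bar 7 tick 3 v(2, 3): B4 above G4
  -> R6 @ bar 7 tick 3 v(0, 3): closes on m3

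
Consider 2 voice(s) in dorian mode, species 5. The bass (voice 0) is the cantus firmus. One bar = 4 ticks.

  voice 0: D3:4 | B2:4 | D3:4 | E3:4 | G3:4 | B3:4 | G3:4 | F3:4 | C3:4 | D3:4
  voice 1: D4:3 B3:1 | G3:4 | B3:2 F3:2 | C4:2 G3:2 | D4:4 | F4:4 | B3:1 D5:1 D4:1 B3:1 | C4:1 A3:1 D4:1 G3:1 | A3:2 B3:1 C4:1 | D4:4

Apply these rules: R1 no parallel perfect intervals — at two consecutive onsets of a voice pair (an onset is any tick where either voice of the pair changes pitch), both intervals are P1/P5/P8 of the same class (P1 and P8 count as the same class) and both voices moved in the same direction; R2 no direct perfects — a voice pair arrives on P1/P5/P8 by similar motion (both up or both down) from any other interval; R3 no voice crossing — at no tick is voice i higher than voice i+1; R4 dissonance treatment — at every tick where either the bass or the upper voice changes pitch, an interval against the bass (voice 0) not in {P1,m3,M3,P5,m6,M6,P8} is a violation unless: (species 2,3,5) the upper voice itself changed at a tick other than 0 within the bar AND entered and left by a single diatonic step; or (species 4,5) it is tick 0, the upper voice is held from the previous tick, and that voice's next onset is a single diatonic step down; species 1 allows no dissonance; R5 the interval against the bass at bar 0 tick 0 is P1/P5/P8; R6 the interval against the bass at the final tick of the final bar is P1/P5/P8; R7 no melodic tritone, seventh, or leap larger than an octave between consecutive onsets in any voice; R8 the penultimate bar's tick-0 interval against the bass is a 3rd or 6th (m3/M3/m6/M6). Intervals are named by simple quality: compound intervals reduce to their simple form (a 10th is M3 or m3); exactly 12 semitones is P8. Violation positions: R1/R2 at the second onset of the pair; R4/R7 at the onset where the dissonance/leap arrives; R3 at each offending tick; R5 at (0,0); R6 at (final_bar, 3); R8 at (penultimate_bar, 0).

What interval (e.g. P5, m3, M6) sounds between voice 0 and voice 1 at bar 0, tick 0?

P8

voice 0=D3 voice 1=D4 -> P8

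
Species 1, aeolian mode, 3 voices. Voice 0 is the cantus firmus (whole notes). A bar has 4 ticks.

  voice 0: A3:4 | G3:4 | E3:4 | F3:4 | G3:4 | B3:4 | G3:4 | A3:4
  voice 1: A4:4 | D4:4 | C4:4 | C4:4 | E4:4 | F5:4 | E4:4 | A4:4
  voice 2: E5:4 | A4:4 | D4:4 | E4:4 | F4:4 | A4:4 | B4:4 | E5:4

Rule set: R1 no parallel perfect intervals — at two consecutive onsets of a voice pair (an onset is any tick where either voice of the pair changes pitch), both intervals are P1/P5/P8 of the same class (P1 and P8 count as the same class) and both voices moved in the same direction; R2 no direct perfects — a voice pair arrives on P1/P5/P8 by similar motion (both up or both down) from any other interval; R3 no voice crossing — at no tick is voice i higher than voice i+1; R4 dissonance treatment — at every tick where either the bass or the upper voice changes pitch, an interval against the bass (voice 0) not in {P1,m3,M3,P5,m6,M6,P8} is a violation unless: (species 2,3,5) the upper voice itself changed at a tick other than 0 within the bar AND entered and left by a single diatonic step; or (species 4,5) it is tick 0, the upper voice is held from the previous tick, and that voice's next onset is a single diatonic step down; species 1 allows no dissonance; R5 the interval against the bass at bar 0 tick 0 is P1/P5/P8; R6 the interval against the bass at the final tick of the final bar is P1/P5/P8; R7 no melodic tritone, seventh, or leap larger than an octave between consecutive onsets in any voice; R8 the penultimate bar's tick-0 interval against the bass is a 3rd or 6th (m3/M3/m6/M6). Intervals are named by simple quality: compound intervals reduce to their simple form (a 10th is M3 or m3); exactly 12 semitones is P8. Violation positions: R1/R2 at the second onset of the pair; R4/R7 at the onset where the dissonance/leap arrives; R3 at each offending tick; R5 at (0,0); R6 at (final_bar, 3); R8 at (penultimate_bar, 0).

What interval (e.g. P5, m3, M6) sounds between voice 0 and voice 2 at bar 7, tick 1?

P5

voice 0=A3 voice 2=E5 -> P5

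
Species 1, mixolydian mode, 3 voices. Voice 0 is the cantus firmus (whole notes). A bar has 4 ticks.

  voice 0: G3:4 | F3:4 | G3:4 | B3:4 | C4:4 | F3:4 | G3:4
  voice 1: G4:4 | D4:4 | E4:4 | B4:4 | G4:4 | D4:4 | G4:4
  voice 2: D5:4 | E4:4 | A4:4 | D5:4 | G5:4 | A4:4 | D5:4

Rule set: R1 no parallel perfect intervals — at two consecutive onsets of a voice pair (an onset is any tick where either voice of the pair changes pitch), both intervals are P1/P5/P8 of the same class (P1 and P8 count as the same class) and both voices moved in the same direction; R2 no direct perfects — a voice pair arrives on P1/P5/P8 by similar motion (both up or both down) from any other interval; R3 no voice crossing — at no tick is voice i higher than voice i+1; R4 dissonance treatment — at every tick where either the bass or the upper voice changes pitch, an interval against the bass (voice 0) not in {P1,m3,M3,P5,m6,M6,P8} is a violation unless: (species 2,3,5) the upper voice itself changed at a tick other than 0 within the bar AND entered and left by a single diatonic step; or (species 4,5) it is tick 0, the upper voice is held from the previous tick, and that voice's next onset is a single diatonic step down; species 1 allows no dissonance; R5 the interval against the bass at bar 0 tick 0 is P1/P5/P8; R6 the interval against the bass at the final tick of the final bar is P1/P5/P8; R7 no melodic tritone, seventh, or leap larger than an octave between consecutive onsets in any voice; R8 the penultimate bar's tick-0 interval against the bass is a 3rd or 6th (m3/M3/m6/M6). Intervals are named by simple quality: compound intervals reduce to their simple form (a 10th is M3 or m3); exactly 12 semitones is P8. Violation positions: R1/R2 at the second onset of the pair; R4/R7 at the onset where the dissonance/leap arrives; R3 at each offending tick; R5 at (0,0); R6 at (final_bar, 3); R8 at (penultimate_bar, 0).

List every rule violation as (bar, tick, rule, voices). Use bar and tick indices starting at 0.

(1, 0, R4, (0, 2))
(1, 0, R7, (2,))
(2, 0, R4, (0, 2))
(3, 0, R2, (0, 1))
(4, 0, R2, (0, 2))
(5, 0, R2, (1, 2))
(5, 0, R7, (2,))
(6, 0, R1, (1, 2))
(6, 0, R2, (0, 1))
(6, 0, R2, (0, 2))

bar 0: v0=G3 v1=G4 v2=D5 downbeat P5
bar 1: v0=F3 v1=D4 v2=E4 downbeat M7
bar 2: v0=G3 v1=E4 v2=A4 downbeat M2
bar 3: v0=B3 v1=B4 v2=D5 downbeat m3
bar 4: v0=C4 v1=G4 v2=G5 downbeat P5
bar 5: v0=F3 v1=D4 v2=A4 downbeat M3
bar 6: v0=G3 v1=G4 v2=D5 downbeat P5
  -> R4 @ bar 1 tick 0 v(0, 2): F3/E4 M7 untreated
  -> R7 @ bar 1 tick 0 v(2,): D5->E4 leap 10st
  -> R4 @ bar 2 tick 0 v(0, 2): G3/A4 M2 untreated
  -> R2 @ bar 3 tick 0 v(0, 1): G3/E4 M6 -> B3/B4 P8 similar
  -> R2 @ bar 4 tick 0 v(0, 2): B3/D5 m3 -> C4/G5 P5 similar
  -> R2 @ bar 5 tick 0 v(1, 2): G4/G5 P8 -> D4/A4 P5 similar
  -> R7 @ bar 5 tick 0 v(2,): G5->A4 leap 10st
  -> R1 @ bar 6 tick 0 v(1, 2): D4/A4 P5 -> G4/D5 P5 similar
  -> R2 @ bar 6 tick 0 v(0, 1): F3/D4 M6 -> G3/G4 P8 similar
  -> R2 @ bar 6 tick 0 v(0, 2): F3/A4 M3 -> G3/D5 P5 similar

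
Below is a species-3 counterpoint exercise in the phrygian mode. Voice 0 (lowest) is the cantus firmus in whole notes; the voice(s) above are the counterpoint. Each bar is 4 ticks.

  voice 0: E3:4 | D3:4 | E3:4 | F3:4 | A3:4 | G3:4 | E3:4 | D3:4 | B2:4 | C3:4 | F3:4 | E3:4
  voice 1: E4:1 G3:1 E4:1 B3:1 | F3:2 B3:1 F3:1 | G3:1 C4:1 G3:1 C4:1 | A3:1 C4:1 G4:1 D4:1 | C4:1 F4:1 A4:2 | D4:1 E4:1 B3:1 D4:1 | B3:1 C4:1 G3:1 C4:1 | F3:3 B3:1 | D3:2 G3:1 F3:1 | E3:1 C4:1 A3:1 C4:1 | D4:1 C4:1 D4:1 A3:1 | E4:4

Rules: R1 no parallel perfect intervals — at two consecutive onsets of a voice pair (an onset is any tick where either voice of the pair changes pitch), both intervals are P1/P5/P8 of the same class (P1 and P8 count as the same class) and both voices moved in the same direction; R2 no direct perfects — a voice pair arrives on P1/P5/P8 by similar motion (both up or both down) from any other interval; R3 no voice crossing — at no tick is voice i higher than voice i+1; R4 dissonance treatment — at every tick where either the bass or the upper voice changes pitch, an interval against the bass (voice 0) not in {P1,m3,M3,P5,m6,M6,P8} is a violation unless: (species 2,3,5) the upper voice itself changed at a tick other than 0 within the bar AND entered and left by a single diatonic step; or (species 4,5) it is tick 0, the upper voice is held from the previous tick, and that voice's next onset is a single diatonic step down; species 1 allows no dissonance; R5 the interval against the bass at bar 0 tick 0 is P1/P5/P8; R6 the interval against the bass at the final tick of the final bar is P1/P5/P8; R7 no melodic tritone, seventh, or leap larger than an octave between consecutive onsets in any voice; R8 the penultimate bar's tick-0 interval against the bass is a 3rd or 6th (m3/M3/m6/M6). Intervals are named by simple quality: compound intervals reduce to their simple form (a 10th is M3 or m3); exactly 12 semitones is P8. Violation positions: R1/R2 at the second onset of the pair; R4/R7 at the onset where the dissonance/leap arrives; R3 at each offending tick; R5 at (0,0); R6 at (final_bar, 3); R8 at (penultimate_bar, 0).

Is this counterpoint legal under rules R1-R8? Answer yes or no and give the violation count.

No (7 violations)

bar 0: v0=E3 v1=E4 (P8)
bar 1: v0=D3 v1=F3 (m3)
bar 2: v0=E3 v1=G3 (m3)
bar 3: v0=F3 v1=A3 (M3)
bar 4: v0=A3 v1=C4 (m3)
bar 5: v0=G3 v1=D4 (P5)
bar 6: v0=E3 v1=B3 (P5)
bar 7: v0=D3 v1=F3 (m3)
bar 8: v0=B2 v1=D3 (m3)
bar 9: v0=C3 v1=E3 (M3)
bar 10: v0=F3 v1=D4 (M6)
bar 11: v0=E3 v1=E4 (P8)
  R7 @ bar1.0: B3->F3 leap 6st
  R7 @ bar1.2: F3->B3 leap 6st
  R7 @ bar1.3: B3->F3 leap 6st
  R4 @ bar3.2: F3/G4 M2 untreated
  R2 @ bar5.0: A3/A4 P8 -> G3/D4 P5 similar
  R1 @ bar6.0: G3/D4 P5 -> E3/B3 P5 similar
  R7 @ bar7.3: F3->B3 leap 6st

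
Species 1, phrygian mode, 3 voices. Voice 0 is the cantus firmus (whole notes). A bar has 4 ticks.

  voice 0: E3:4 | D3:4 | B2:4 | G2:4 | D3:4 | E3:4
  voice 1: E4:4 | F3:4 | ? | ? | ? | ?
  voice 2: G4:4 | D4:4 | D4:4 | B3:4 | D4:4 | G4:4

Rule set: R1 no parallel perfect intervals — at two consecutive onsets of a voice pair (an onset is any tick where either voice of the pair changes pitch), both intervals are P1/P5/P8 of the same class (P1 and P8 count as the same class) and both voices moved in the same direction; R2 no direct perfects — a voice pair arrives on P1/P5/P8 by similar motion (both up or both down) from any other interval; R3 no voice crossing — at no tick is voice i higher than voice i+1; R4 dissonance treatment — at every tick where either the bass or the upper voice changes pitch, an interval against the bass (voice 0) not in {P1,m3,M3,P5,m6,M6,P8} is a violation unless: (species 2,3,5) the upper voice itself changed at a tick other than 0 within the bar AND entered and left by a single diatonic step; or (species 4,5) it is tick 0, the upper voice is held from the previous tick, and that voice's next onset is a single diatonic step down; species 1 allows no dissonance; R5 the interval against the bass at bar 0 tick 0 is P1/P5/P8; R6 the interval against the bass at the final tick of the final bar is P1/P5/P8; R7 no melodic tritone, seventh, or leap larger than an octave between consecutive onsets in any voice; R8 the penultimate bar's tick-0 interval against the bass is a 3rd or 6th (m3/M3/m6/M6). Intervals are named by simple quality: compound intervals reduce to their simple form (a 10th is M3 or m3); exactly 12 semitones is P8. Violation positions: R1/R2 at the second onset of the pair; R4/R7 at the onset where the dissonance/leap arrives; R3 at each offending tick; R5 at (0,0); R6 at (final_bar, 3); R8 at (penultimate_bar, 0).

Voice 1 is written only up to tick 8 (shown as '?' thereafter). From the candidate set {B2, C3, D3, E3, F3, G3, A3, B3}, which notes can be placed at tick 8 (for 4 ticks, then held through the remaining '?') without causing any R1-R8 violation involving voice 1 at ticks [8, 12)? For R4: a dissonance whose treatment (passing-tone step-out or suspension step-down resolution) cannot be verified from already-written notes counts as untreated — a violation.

B2: violates R2,R7
C3: violates R4
D3: legal
E3: violates R4
F3: violates R4
G3: legal
A3: violates R4
B3: violates R7

{D3, G3}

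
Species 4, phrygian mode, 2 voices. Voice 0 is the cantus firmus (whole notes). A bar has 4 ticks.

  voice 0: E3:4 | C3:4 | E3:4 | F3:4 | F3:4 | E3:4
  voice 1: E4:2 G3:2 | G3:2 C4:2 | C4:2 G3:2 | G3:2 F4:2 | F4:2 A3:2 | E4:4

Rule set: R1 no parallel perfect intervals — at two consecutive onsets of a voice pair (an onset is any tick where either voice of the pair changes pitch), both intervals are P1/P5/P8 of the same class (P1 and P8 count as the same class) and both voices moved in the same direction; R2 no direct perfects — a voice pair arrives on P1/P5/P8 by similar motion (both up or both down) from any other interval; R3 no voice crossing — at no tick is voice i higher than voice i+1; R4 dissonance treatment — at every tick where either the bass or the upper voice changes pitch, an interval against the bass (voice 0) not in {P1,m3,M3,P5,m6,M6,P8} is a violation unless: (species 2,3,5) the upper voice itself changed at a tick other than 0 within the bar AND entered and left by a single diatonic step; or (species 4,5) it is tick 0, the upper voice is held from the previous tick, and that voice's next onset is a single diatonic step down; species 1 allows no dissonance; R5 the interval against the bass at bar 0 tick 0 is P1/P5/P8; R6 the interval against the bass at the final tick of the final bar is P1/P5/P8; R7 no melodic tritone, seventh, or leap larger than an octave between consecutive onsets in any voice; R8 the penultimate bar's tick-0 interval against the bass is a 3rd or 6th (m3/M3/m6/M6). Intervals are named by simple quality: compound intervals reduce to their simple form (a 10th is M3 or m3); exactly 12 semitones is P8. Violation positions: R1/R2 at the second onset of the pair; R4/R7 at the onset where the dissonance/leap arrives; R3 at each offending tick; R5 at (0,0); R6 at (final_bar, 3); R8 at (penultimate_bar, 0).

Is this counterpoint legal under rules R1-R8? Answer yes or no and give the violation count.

No (3 violations)

bar 0: v0=E3 v1=E4 (P8)
bar 1: v0=C3 v1=G3 (P5)
bar 2: v0=E3 v1=C4 (m6)
bar 3: v0=F3 v1=G3 (M2)
bar 4: v0=F3 v1=F4 (P8)
bar 5: v0=E3 v1=E4 (P8)
  R4 @ bar3.0: F3/G3 M2 untreated
  R7 @ bar3.2: G3->F4 leap 10st
  R8 @ bar4.0: penult P8 not 3rd/6th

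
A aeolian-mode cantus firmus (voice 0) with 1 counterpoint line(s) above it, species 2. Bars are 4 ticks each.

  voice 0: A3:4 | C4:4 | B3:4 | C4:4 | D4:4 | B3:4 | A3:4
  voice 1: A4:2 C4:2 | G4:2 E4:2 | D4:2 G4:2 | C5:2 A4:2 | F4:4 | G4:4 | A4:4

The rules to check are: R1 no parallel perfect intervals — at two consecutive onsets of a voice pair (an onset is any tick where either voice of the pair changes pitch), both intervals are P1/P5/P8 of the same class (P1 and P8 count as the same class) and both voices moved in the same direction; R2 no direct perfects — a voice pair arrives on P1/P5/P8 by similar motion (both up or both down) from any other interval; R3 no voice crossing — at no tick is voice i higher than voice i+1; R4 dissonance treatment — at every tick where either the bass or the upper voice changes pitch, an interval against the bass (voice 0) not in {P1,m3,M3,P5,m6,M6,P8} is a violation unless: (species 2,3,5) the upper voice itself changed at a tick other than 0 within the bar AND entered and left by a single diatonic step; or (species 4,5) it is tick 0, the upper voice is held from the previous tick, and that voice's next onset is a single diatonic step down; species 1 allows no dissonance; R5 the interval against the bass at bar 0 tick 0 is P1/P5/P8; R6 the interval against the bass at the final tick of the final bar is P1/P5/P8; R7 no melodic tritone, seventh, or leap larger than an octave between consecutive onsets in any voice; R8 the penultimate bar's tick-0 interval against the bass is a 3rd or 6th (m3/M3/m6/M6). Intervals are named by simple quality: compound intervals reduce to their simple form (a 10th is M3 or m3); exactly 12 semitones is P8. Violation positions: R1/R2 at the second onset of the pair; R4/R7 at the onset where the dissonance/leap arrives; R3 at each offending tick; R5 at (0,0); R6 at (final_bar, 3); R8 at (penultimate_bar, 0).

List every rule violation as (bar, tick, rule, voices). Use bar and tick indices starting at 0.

(1, 0, R2, (0, 1))
(3, 0, R2, (0, 1))

bar 0: v0=A3 v1=A4 downbeat P8
bar 1: v0=C4 v1=G4 downbeat P5
bar 2: v0=B3 v1=D4 downbeat m3
bar 3: v0=C4 v1=C5 downbeat P8
bar 4: v0=D4 v1=F4 downbeat m3
bar 5: v0=B3 v1=G4 downbeat m6
bar 6: v0=A3 v1=A4 downbeat P8
  -> R2 @ bar 1 tick 0 v(0, 1): A3/C4 m3 -> C4/G4 P5 similar
  -> R2 @ bar 3 tick 0 v(0, 1): B3/G4 m6 -> C4/C5 P8 similar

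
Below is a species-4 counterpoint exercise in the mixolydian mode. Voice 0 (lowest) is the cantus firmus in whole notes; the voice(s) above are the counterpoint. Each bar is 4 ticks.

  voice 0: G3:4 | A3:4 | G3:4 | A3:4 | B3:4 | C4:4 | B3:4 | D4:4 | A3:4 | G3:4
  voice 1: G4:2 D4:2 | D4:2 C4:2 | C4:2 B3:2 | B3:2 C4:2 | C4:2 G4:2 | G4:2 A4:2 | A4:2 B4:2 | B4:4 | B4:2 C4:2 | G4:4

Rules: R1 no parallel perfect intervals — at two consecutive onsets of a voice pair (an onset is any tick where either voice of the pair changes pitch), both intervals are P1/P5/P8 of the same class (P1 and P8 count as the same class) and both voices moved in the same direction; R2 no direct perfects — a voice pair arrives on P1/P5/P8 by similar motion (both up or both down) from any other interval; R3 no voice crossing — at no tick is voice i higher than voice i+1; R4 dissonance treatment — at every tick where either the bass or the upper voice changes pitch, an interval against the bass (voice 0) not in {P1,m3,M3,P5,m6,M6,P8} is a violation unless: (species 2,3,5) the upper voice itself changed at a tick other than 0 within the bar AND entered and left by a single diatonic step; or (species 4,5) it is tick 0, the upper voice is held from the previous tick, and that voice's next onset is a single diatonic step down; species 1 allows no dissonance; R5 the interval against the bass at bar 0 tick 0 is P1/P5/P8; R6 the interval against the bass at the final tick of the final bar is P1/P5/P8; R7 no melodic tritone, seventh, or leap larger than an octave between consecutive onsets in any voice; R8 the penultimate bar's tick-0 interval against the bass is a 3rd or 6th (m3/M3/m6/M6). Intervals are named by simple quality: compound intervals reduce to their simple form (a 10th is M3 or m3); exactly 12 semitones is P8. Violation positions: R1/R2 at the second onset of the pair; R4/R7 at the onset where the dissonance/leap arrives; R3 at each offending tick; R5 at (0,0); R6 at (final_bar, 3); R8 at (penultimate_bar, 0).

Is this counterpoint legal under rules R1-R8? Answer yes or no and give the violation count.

No (6 violations)

bar 0: v0=G3 v1=G4 (P8)
bar 1: v0=A3 v1=D4 (P4)
bar 2: v0=G3 v1=C4 (P4)
bar 3: v0=A3 v1=B3 (M2)
bar 4: v0=B3 v1=C4 (m2)
bar 5: v0=C4 v1=G4 (P5)
bar 6: v0=B3 v1=A4 (m7)
bar 7: v0=D4 v1=B4 (M6)
bar 8: v0=A3 v1=B4 (M2)
bar 9: v0=G3 v1=G4 (P8)
  R4 @ bar3.0: A3/B3 M2 untreated
  R4 @ bar4.0: B3/C4 m2 untreated
  R4 @ bar6.0: B3/A4 m7 untreated
  R4 @ bar8.0: A3/B4 M2 untreated
  R8 @ bar8.0: penult M2 not 3rd/6th
  R7 @ bar8.2: B4->C4 leap 11st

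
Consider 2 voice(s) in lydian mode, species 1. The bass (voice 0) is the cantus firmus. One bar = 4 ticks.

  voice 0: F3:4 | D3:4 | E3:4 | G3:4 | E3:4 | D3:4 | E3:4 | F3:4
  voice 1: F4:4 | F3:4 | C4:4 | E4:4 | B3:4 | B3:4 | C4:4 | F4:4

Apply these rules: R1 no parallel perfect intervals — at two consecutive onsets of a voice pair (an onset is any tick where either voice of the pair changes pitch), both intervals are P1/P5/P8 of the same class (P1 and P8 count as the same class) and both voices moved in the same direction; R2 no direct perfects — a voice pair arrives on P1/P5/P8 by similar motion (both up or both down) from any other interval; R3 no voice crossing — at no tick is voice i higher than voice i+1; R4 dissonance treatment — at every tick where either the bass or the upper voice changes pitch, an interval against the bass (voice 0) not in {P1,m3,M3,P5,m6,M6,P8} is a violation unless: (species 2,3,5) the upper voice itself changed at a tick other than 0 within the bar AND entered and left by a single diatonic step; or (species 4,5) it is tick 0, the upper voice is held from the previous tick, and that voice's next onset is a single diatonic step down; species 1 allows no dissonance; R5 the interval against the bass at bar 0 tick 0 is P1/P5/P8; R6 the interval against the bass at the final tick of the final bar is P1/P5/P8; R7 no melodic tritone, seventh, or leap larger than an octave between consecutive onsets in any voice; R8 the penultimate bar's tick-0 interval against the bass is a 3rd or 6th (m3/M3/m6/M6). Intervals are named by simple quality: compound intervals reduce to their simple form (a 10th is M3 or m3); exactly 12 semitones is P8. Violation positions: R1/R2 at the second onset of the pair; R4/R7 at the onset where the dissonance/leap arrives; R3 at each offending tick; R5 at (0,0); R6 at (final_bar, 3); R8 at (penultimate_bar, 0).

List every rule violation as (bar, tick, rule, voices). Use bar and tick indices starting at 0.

bar 0: v0=F3 v1=F4 downbeat P8
bar 1: v0=D3 v1=F3 downbeat m3
bar 2: v0=E3 v1=C4 downbeat m6
bar 3: v0=G3 v1=E4 downbeat M6
bar 4: v0=E3 v1=B3 downbeat P5
bar 5: v0=D3 v1=B3 downbeat M6
bar 6: v0=E3 v1=C4 downbeat m6
bar 7: v0=F3 v1=F4 downbeat P8
  -> R2 @ bar 4 tick 0 v(0, 1): G3/E4 M6 -> E3/B3 P5 similar
  -> R2 @ bar 7 tick 0 v(0, 1): E3/C4 m6 -> F3/F4 P8 similar

(4, 0, R2, (0, 1))
(7, 0, R2, (0, 1))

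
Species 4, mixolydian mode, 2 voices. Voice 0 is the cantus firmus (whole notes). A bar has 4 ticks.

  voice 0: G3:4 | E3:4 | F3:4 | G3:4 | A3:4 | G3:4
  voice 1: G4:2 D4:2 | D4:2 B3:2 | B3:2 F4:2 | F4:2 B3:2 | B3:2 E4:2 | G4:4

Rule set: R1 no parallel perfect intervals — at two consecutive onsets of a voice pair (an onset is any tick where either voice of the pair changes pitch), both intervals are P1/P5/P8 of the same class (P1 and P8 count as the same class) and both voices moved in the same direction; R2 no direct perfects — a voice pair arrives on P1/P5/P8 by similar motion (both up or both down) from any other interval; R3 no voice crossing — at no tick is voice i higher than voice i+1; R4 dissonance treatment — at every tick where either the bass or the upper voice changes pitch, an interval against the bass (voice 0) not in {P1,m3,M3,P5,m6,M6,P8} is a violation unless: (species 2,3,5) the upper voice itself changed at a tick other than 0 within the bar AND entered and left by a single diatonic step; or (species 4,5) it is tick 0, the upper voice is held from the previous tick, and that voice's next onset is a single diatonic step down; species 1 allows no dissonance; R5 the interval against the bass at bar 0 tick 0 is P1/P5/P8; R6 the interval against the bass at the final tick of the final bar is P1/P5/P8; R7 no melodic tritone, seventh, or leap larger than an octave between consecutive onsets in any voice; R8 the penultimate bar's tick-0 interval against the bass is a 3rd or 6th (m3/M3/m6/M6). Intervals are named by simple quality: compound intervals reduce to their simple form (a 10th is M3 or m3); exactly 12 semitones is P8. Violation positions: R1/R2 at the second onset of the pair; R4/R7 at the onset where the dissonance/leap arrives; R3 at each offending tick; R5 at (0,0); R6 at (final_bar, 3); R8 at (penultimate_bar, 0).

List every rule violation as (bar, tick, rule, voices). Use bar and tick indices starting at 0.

bar 0: v0=G3 v1=G4 downbeat P8
bar 1: v0=E3 v1=D4 downbeat m7
bar 2: v0=F3 v1=B3 downbeat TT
bar 3: v0=G3 v1=F4 downbeat m7
bar 4: v0=A3 v1=B3 downbeat M2
bar 5: v0=G3 v1=G4 downbeat P8
  -> R4 @ bar 1 tick 0 v(0, 1): E3/D4 m7 untreated
  -> R4 @ bar 2 tick 0 v(0, 1): F3/B3 TT untreated
  -> R7 @ bar 2 tick 2 v(1,): B3->F4 leap 6st
  -> R4 @ bar 3 tick 0 v(0, 1): G3/F4 m7 untreated
  -> R7 @ bar 3 tick 2 v(1,): F4->B3 leap 6st
  -> R4 @ bar 4 tick 0 v(0, 1): A3/B3 M2 untreated
  -> R8 @ bar 4 tick 0 v(0, 1): penult M2 not 3rd/6th

(1, 0, R4, (0, 1))
(2, 0, R4, (0, 1))
(2, 2, R7, (1,))
(3, 0, R4, (0, 1))
(3, 2, R7, (1,))
(4, 0, R4, (0, 1))
(4, 0, R8, (0, 1))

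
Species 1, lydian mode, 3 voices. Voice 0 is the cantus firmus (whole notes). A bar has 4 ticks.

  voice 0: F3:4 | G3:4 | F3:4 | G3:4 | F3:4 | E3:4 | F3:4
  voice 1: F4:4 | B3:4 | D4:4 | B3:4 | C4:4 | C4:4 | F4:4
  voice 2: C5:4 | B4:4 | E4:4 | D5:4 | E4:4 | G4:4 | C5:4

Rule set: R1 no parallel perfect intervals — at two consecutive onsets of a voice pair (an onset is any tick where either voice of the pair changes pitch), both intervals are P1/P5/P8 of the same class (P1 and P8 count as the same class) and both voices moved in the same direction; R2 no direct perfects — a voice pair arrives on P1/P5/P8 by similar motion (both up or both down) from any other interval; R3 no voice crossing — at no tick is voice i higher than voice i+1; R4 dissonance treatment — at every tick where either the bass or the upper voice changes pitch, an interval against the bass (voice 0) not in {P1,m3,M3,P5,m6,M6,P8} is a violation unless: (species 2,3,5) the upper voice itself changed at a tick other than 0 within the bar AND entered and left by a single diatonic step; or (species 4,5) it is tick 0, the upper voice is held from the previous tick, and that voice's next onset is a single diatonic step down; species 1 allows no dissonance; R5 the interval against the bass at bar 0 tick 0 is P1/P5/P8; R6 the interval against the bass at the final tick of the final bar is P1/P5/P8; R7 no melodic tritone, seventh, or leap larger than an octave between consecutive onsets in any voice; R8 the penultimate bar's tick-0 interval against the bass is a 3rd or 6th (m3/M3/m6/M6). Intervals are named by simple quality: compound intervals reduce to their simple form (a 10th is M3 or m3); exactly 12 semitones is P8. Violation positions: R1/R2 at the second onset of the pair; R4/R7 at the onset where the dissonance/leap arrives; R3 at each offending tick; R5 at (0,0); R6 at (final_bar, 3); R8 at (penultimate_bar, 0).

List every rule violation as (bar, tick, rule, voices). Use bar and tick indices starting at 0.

(1, 0, R2, (1, 2))
(1, 0, R7, (1,))
(2, 0, R4, (0, 2))
(3, 0, R2, (0, 2))
(3, 0, R7, (2,))
(4, 0, R4, (0, 2))
(4, 0, R7, (2,))
(6, 0, R1, (1, 2))
(6, 0, R2, (0, 1))
(6, 0, R2, (0, 2))

bar 0: v0=F3 v1=F4 v2=C5 downbeat P5
bar 1: v0=G3 v1=B3 v2=B4 downbeat M3
bar 2: v0=F3 v1=D4 v2=E4 downbeat M7
bar 3: v0=G3 v1=B3 v2=D5 downbeat P5
bar 4: v0=F3 v1=C4 v2=E4 downbeat M7
bar 5: v0=E3 v1=C4 v2=G4 downbeat m3
bar 6: v0=F3 v1=F4 v2=C5 downbeat P5
  -> R2 @ bar 1 tick 0 v(1, 2): F4/C5 P5 -> B3/B4 P8 similar
  -> R7 @ bar 1 tick 0 v(1,): F4->B3 leap 6st
  -> R4 @ bar 2 tick 0 v(0, 2): F3/E4 M7 untreated
  -> R2 @ bar 3 tick 0 v(0, 2): F3/E4 M7 -> G3/D5 P5 similar
  -> R7 @ bar 3 tick 0 v(2,): E4->D5 leap 10st
  -> R4 @ bar 4 tick 0 v(0, 2): F3/E4 M7 untreated
  -> R7 @ bar 4 tick 0 v(2,): D5->E4 leap 10st
  -> R1 @ bar 6 tick 0 v(1, 2): C4/G4 P5 -> F4/C5 P5 similar
  -> R2 @ bar 6 tick 0 v(0, 1): E3/C4 m6 -> F3/F4 P8 similar
  -> R2 @ bar 6 tick 0 v(0, 2): E3/G4 m3 -> F3/C5 P5 similar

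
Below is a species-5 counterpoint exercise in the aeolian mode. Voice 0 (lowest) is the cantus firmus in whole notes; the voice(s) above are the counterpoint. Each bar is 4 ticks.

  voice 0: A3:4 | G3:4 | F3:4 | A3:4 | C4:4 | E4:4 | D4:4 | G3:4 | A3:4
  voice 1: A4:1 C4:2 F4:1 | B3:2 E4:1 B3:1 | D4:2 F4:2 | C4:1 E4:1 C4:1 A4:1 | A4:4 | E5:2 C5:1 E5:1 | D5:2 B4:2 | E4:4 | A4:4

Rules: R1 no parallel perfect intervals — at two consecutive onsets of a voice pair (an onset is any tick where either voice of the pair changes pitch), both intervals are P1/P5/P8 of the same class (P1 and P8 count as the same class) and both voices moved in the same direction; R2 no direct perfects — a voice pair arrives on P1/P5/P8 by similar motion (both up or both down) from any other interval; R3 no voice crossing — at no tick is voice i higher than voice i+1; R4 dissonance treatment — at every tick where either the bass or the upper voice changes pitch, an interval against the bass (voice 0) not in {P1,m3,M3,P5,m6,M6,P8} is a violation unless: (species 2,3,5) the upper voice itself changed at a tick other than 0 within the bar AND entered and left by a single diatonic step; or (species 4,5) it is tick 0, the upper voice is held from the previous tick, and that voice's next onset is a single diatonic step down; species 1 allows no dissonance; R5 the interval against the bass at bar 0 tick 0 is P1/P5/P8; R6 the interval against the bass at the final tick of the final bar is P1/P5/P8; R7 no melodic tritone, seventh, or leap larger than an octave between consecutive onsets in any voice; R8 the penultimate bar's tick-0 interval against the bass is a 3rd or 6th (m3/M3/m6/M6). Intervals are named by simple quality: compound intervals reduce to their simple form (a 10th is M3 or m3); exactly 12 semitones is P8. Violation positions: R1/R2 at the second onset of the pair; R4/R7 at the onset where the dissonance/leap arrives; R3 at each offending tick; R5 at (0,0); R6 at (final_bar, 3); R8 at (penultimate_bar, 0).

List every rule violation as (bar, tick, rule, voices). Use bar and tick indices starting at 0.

(1, 0, R7, (1,))
(5, 0, R2, (0, 1))
(6, 0, R1, (0, 1))
(8, 0, R2, (0, 1))

bar 0: v0=A3 v1=A4 downbeat P8
bar 1: v0=G3 v1=B3 downbeat M3
bar 2: v0=F3 v1=D4 downbeat M6
bar 3: v0=A3 v1=C4 downbeat m3
bar 4: v0=C4 v1=A4 downbeat M6
bar 5: v0=E4 v1=E5 downbeat P8
bar 6: v0=D4 v1=D5 downbeat P8
bar 7: v0=G3 v1=E4 downbeat M6
bar 8: v0=A3 v1=A4 downbeat P8
  -> R7 @ bar 1 tick 0 v(1,): F4->B3 leap 6st
  -> R2 @ bar 5 tick 0 v(0, 1): C4/A4 M6 -> E4/E5 P8 similar
  -> R1 @ bar 6 tick 0 v(0, 1): E4/E5 P8 -> D4/D5 P8 similar
  -> R2 @ bar 8 tick 0 v(0, 1): G3/E4 M6 -> A3/A4 P8 similar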